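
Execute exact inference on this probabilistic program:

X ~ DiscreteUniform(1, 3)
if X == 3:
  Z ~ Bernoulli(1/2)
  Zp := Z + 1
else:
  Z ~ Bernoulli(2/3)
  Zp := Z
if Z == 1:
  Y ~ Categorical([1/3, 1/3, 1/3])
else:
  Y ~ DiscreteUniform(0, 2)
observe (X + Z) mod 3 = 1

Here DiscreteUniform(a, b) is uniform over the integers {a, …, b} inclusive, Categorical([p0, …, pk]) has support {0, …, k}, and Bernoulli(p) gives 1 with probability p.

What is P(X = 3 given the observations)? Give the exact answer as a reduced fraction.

Enumerate traces; 6 have nonzero weight after conditioning:
  (X=1, Z=0, Y=0) weight 1/27
  (X=1, Z=0, Y=1) weight 1/27
  (X=1, Z=0, Y=2) weight 1/27
  (X=3, Z=1, Y=0) weight 1/18
  (X=3, Z=1, Y=1) weight 1/18
  (X=3, Z=1, Y=2) weight 1/18
Group by X:
  weight(X=1) = 1/9
  weight(X=3) = 1/6
Total weight = 1/9 + 1/6 = 5/18
P(X=1 | obs) = 1/9 / 5/18 = 2/5
P(X=3 | obs) = 1/6 / 5/18 = 3/5

P(X = 3 | obs) = 3/5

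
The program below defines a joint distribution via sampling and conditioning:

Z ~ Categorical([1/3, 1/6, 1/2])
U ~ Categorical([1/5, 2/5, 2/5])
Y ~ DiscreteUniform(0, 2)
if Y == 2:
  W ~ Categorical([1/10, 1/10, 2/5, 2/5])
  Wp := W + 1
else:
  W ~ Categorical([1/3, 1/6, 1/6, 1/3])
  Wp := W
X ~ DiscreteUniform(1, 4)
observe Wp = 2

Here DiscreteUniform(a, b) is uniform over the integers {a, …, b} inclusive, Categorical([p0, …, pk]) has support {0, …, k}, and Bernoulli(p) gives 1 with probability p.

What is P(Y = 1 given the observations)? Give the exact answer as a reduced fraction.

Enumerate traces; 108 have nonzero weight after conditioning:
  (Z=0, U=0, Y=0, W=2, X=1) weight 1/1080
  (Z=0, U=0, Y=0, W=2, X=2) weight 1/1080
  (Z=0, U=0, Y=0, W=2, X=3) weight 1/1080
  (Z=0, U=0, Y=0, W=2, X=4) weight 1/1080
  (Z=0, U=0, Y=1, W=2, X=1) weight 1/1080
  (Z=0, U=0, Y=1, W=2, X=2) weight 1/1080
  (Z=0, U=0, Y=1, W=2, X=3) weight 1/1080
  (Z=0, U=0, Y=1, W=2, X=4) weight 1/1080
  (Z=0, U=0, Y=2, W=1, X=1) weight 1/1800
  … 99 more
Group by Y:
  weight(Y=0) = 1/18
  weight(Y=1) = 1/18
  weight(Y=2) = 1/30
Total weight = 1/18 + 1/18 + 1/30 = 13/90
P(Y=0 | obs) = 1/18 / 13/90 = 5/13
P(Y=1 | obs) = 1/18 / 13/90 = 5/13
P(Y=2 | obs) = 1/30 / 13/90 = 3/13

P(Y = 1 | obs) = 5/13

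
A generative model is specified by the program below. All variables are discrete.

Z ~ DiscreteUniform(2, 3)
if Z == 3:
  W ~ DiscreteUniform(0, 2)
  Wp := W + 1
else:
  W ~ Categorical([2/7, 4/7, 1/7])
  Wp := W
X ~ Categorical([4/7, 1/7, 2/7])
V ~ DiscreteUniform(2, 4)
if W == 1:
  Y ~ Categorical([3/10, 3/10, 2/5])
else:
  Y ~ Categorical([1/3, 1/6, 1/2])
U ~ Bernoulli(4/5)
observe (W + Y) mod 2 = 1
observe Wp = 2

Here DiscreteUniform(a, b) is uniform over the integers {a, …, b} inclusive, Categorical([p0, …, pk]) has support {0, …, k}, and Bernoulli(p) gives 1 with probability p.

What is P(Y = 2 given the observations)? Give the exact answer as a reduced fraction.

Enumerate traces; 54 have nonzero weight after conditioning:
  (Z=2, W=2, X=0, V=2, Y=1, U=0) weight 1/2205
  (Z=2, W=2, X=0, V=2, Y=1, U=1) weight 4/2205
  (Z=2, W=2, X=0, V=3, Y=1, U=0) weight 1/2205
  (Z=2, W=2, X=0, V=3, Y=1, U=1) weight 4/2205
  (Z=2, W=2, X=0, V=4, Y=1, U=0) weight 1/2205
  (Z=2, W=2, X=0, V=4, Y=1, U=1) weight 4/2205
  (Z=2, W=2, X=1, V=2, Y=1, U=0) weight 1/8820
  (Z=2, W=2, X=1, V=2, Y=1, U=1) weight 1/2205
  (Z=3, W=1, X=0, V=2, Y=0, U=0) weight 1/525
  (Z=3, W=1, X=0, V=2, Y=2, U=0) weight 4/1575
  … 44 more
Group by Y:
  weight(Y=0) = 1/20
  weight(Y=1) = 1/84
  weight(Y=2) = 1/15
Total weight = 1/20 + 1/84 + 1/15 = 9/70
P(Y=0 | obs) = 1/20 / 9/70 = 7/18
P(Y=1 | obs) = 1/84 / 9/70 = 5/54
P(Y=2 | obs) = 1/15 / 9/70 = 14/27

P(Y = 2 | obs) = 14/27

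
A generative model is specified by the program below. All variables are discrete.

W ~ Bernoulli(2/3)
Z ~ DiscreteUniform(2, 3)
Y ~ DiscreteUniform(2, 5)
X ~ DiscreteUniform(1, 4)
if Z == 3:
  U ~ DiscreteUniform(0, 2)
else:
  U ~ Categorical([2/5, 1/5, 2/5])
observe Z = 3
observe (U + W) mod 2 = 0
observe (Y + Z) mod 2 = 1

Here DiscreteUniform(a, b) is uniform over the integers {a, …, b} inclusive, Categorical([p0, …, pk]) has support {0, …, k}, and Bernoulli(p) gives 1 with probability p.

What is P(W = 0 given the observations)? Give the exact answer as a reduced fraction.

P(W = 0 | obs) = 1/2

Enumerate traces; 24 have nonzero weight after conditioning:
  (W=0, Z=3, Y=2, X=1, U=0) weight 1/288
  (W=0, Z=3, Y=2, X=1, U=2) weight 1/288
  (W=0, Z=3, Y=2, X=2, U=0) weight 1/288
  (W=0, Z=3, Y=2, X=2, U=2) weight 1/288
  (W=0, Z=3, Y=2, X=3, U=0) weight 1/288
  (W=0, Z=3, Y=2, X=3, U=2) weight 1/288
  (W=0, Z=3, Y=2, X=4, U=0) weight 1/288
  (W=0, Z=3, Y=2, X=4, U=2) weight 1/288
  (W=1, Z=3, Y=2, X=1, U=1) weight 1/144
  … 15 more
Group by W:
  weight(W=0) = 1/18
  weight(W=1) = 1/18
Total weight = 1/18 + 1/18 = 1/9
P(W=0 | obs) = 1/18 / 1/9 = 1/2
P(W=1 | obs) = 1/18 / 1/9 = 1/2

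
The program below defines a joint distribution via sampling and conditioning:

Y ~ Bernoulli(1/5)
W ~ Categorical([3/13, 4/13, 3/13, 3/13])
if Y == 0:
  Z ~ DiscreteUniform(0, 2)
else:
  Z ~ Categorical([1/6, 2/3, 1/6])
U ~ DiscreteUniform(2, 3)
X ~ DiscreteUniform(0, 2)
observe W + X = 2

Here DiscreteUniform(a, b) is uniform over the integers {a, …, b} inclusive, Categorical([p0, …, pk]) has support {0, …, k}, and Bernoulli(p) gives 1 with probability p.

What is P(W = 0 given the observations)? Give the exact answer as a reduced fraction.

Enumerate traces; 36 have nonzero weight after conditioning:
  (Y=0, W=0, Z=0, U=2, X=2) weight 2/195
  (Y=0, W=0, Z=0, U=3, X=2) weight 2/195
  (Y=0, W=0, Z=1, U=2, X=2) weight 2/195
  (Y=0, W=0, Z=1, U=3, X=2) weight 2/195
  (Y=0, W=0, Z=2, U=2, X=2) weight 2/195
  (Y=0, W=0, Z=2, U=3, X=2) weight 2/195
  (Y=0, W=1, Z=0, U=2, X=1) weight 8/585
  (Y=0, W=1, Z=0, U=3, X=1) weight 8/585
  (Y=0, W=2, Z=0, U=2, X=0) weight 2/195
  … 27 more
Group by W:
  weight(W=0) = 1/13
  weight(W=1) = 4/39
  weight(W=2) = 1/13
Total weight = 1/13 + 4/39 + 1/13 = 10/39
P(W=0 | obs) = 1/13 / 10/39 = 3/10
P(W=1 | obs) = 4/39 / 10/39 = 2/5
P(W=2 | obs) = 1/13 / 10/39 = 3/10

P(W = 0 | obs) = 3/10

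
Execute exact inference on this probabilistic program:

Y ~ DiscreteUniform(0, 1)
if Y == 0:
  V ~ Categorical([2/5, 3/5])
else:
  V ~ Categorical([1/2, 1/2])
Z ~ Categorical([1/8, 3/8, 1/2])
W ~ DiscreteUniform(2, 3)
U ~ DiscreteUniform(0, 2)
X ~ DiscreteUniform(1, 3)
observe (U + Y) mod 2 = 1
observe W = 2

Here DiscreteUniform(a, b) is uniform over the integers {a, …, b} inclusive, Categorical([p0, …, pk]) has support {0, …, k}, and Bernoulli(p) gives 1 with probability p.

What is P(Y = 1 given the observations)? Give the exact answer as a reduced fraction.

Enumerate traces; 54 have nonzero weight after conditioning:
  (Y=0, V=0, Z=0, W=2, U=1, X=1) weight 1/720
  (Y=0, V=0, Z=0, W=2, U=1, X=2) weight 1/720
  (Y=0, V=0, Z=0, W=2, U=1, X=3) weight 1/720
  (Y=0, V=0, Z=1, W=2, U=1, X=1) weight 1/240
  (Y=0, V=0, Z=1, W=2, U=1, X=2) weight 1/240
  (Y=0, V=0, Z=1, W=2, U=1, X=3) weight 1/240
  (Y=0, V=0, Z=2, W=2, U=1, X=1) weight 1/180
  (Y=0, V=0, Z=2, W=2, U=1, X=2) weight 1/180
  (Y=1, V=0, Z=0, W=2, U=0, X=1) weight 1/576
  … 45 more
Group by Y:
  weight(Y=0) = 1/12
  weight(Y=1) = 1/6
Total weight = 1/12 + 1/6 = 1/4
P(Y=0 | obs) = 1/12 / 1/4 = 1/3
P(Y=1 | obs) = 1/6 / 1/4 = 2/3

P(Y = 1 | obs) = 2/3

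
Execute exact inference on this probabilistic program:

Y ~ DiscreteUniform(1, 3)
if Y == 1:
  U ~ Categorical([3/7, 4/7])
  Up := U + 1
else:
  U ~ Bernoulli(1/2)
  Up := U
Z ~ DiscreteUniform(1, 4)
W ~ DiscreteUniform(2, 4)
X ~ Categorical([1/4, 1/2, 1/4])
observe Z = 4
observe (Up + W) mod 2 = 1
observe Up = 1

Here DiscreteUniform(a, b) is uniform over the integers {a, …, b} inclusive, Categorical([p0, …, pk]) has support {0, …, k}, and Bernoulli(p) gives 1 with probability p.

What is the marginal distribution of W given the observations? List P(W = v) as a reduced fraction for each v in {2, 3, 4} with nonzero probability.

P(W=2) = 1/2, P(W=4) = 1/2

Enumerate traces; 18 have nonzero weight after conditioning:
  (Y=1, U=0, Z=4, W=2, X=0) weight 1/336
  (Y=1, U=0, Z=4, W=2, X=1) weight 1/168
  (Y=1, U=0, Z=4, W=2, X=2) weight 1/336
  (Y=1, U=0, Z=4, W=4, X=0) weight 1/336
  (Y=1, U=0, Z=4, W=4, X=1) weight 1/168
  (Y=1, U=0, Z=4, W=4, X=2) weight 1/336
  (Y=2, U=1, Z=4, W=2, X=0) weight 1/288
  (Y=2, U=1, Z=4, W=2, X=1) weight 1/144
  … 10 more
Group by W:
  weight(W=2) = 5/126
  weight(W=4) = 5/126
Total weight = 5/126 + 5/126 = 5/63
P(W=2 | obs) = 5/126 / 5/63 = 1/2
P(W=4 | obs) = 5/126 / 5/63 = 1/2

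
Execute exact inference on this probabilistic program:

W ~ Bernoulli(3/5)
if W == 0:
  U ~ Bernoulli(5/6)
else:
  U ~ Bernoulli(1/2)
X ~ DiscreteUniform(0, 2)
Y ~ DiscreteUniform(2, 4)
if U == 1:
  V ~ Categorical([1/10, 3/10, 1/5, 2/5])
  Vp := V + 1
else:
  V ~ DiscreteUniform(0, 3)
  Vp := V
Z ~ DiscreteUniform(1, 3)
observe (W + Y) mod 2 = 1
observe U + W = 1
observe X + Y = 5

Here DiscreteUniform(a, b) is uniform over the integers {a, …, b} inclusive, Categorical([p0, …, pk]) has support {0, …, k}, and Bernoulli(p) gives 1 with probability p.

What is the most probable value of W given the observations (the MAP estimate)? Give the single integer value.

Enumerate traces; 24 have nonzero weight after conditioning:
  (W=0, U=1, X=2, Y=3, V=0, Z=1) weight 1/810
  (W=0, U=1, X=2, Y=3, V=0, Z=2) weight 1/810
  (W=0, U=1, X=2, Y=3, V=0, Z=3) weight 1/810
  (W=0, U=1, X=2, Y=3, V=1, Z=1) weight 1/270
  (W=0, U=1, X=2, Y=3, V=1, Z=2) weight 1/270
  (W=0, U=1, X=2, Y=3, V=1, Z=3) weight 1/270
  (W=0, U=1, X=2, Y=3, V=2, Z=1) weight 1/405
  (W=0, U=1, X=2, Y=3, V=2, Z=2) weight 1/405
  (W=1, U=0, X=1, Y=4, V=0, Z=1) weight 1/360
  … 15 more
Group by W:
  weight(W=0) = 1/27
  weight(W=1) = 1/30
Total weight = 1/27 + 1/30 = 19/270
P(W=0 | obs) = 1/27 / 19/270 = 10/19
P(W=1 | obs) = 1/30 / 19/270 = 9/19
argmax = 0

argmax_v P(W = v | obs) = 0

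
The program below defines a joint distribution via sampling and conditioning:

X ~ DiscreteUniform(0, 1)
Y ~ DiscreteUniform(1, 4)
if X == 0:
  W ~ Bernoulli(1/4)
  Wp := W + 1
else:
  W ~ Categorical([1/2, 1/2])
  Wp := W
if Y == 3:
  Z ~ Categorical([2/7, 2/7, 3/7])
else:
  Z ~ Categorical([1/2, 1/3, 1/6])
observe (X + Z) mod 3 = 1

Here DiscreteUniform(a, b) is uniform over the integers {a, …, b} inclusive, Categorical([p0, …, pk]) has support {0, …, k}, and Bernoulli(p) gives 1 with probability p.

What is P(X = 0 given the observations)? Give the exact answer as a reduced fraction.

Enumerate traces; 16 have nonzero weight after conditioning:
  (X=0, Y=1, W=0, Z=1) weight 1/32
  (X=0, Y=1, W=1, Z=1) weight 1/96
  (X=0, Y=2, W=0, Z=1) weight 1/32
  (X=0, Y=2, W=1, Z=1) weight 1/96
  (X=0, Y=3, W=0, Z=1) weight 3/112
  (X=0, Y=3, W=1, Z=1) weight 1/112
  (X=0, Y=4, W=0, Z=1) weight 1/32
  (X=0, Y=4, W=1, Z=1) weight 1/96
  (X=1, Y=1, W=0, Z=0) weight 1/32
  … 7 more
Group by X:
  weight(X=0) = 9/56
  weight(X=1) = 25/112
Total weight = 9/56 + 25/112 = 43/112
P(X=0 | obs) = 9/56 / 43/112 = 18/43
P(X=1 | obs) = 25/112 / 43/112 = 25/43

P(X = 0 | obs) = 18/43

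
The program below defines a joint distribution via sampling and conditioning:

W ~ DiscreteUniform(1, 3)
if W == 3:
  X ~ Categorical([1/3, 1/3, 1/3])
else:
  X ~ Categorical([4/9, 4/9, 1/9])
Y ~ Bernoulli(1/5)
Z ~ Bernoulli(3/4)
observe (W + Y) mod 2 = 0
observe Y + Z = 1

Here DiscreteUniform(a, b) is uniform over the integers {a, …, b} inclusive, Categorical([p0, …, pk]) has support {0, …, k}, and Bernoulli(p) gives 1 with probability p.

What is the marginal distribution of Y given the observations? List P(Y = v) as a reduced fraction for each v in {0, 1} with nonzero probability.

P(Y=0) = 6/7, P(Y=1) = 1/7

Enumerate traces; 9 have nonzero weight after conditioning:
  (W=1, X=0, Y=1, Z=0) weight 1/135
  (W=1, X=1, Y=1, Z=0) weight 1/135
  (W=1, X=2, Y=1, Z=0) weight 1/540
  (W=2, X=0, Y=0, Z=1) weight 4/45
  (W=2, X=1, Y=0, Z=1) weight 4/45
  (W=2, X=2, Y=0, Z=1) weight 1/45
  (W=3, X=0, Y=1, Z=0) weight 1/180
  (W=3, X=1, Y=1, Z=0) weight 1/180
  … 1 more
Group by Y:
  weight(Y=0) = 1/5
  weight(Y=1) = 1/30
Total weight = 1/5 + 1/30 = 7/30
P(Y=0 | obs) = 1/5 / 7/30 = 6/7
P(Y=1 | obs) = 1/30 / 7/30 = 1/7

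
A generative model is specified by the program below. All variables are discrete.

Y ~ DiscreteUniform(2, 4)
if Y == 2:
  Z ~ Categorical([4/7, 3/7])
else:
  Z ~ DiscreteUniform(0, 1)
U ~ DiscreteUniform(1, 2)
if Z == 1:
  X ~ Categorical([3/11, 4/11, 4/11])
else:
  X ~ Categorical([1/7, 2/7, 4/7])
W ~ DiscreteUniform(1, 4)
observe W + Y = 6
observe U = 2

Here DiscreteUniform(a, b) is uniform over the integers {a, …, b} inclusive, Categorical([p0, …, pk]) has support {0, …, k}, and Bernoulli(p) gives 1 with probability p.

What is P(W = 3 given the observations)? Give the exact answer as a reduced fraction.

P(W = 3 | obs) = 1/3

Enumerate traces; 18 have nonzero weight after conditioning:
  (Y=2, Z=0, U=2, X=0, W=4) weight 1/294
  (Y=2, Z=0, U=2, X=1, W=4) weight 1/147
  (Y=2, Z=0, U=2, X=2, W=4) weight 2/147
  (Y=2, Z=1, U=2, X=0, W=4) weight 3/616
  (Y=2, Z=1, U=2, X=1, W=4) weight 1/154
  (Y=2, Z=1, U=2, X=2, W=4) weight 1/154
  (Y=3, Z=0, U=2, X=0, W=3) weight 1/336
  (Y=3, Z=0, U=2, X=1, W=3) weight 1/168
  (Y=4, Z=0, U=2, X=0, W=2) weight 1/336
  … 9 more
Group by W:
  weight(W=2) = 1/24
  weight(W=3) = 1/24
  weight(W=4) = 1/24
Total weight = 1/24 + 1/24 + 1/24 = 1/8
P(W=2 | obs) = 1/24 / 1/8 = 1/3
P(W=3 | obs) = 1/24 / 1/8 = 1/3
P(W=4 | obs) = 1/24 / 1/8 = 1/3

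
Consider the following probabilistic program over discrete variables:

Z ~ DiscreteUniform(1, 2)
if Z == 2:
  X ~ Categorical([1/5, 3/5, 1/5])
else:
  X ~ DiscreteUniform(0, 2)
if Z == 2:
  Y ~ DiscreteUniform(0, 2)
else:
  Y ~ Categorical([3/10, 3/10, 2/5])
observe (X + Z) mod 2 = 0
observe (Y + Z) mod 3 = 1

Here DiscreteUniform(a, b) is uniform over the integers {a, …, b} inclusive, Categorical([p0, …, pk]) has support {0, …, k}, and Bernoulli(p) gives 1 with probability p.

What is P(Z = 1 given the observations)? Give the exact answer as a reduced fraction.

Enumerate traces; 3 have nonzero weight after conditioning:
  (Z=1, X=1, Y=0) weight 1/20
  (Z=2, X=0, Y=2) weight 1/30
  (Z=2, X=2, Y=2) weight 1/30
Group by Z:
  weight(Z=1) = 1/20
  weight(Z=2) = 1/15
Total weight = 1/20 + 1/15 = 7/60
P(Z=1 | obs) = 1/20 / 7/60 = 3/7
P(Z=2 | obs) = 1/15 / 7/60 = 4/7

P(Z = 1 | obs) = 3/7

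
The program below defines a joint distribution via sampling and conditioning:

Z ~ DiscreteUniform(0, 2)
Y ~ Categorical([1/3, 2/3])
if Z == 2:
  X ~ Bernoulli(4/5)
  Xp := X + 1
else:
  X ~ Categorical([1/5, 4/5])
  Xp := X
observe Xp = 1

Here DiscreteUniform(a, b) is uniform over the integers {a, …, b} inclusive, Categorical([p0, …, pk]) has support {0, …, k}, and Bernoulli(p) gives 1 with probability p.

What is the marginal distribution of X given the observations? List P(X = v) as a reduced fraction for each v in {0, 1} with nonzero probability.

Enumerate traces; 6 have nonzero weight after conditioning:
  (Z=0, Y=0, X=1) weight 4/45
  (Z=0, Y=1, X=1) weight 8/45
  (Z=1, Y=0, X=1) weight 4/45
  (Z=1, Y=1, X=1) weight 8/45
  (Z=2, Y=0, X=0) weight 1/45
  (Z=2, Y=1, X=0) weight 2/45
Group by X:
  weight(X=0) = 1/15
  weight(X=1) = 8/15
Total weight = 1/15 + 8/15 = 3/5
P(X=0 | obs) = 1/15 / 3/5 = 1/9
P(X=1 | obs) = 8/15 / 3/5 = 8/9

P(X=0) = 1/9, P(X=1) = 8/9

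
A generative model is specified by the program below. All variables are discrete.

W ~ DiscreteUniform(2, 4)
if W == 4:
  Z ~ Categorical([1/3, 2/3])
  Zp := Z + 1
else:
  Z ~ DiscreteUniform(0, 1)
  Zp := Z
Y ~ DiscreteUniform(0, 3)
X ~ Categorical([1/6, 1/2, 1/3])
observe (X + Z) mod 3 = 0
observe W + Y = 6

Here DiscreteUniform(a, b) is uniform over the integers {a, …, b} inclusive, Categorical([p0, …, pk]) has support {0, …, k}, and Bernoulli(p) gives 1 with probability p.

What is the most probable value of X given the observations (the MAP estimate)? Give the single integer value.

argmax_v P(X = v | obs) = 2

Enumerate traces; 4 have nonzero weight after conditioning:
  (W=3, Z=0, Y=3, X=0) weight 1/144
  (W=3, Z=1, Y=3, X=2) weight 1/72
  (W=4, Z=0, Y=2, X=0) weight 1/216
  (W=4, Z=1, Y=2, X=2) weight 1/54
Group by X:
  weight(X=0) = 5/432
  weight(X=2) = 7/216
Total weight = 5/432 + 7/216 = 19/432
P(X=0 | obs) = 5/432 / 19/432 = 5/19
P(X=2 | obs) = 7/216 / 19/432 = 14/19
argmax = 2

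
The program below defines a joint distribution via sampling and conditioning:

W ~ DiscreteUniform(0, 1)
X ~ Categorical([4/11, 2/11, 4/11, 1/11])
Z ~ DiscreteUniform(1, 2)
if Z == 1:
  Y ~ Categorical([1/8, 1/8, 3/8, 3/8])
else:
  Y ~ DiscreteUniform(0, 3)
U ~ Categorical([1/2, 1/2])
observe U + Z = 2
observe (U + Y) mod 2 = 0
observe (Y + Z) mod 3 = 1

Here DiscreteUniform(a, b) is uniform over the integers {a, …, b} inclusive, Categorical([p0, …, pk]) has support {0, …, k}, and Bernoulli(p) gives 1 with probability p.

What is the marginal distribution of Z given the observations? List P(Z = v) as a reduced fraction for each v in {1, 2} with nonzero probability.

P(Z=1) = 3/5, P(Z=2) = 2/5

Enumerate traces; 16 have nonzero weight after conditioning:
  (W=0, X=0, Z=1, Y=3, U=1) weight 3/176
  (W=0, X=0, Z=2, Y=2, U=0) weight 1/88
  (W=0, X=1, Z=1, Y=3, U=1) weight 3/352
  (W=0, X=1, Z=2, Y=2, U=0) weight 1/176
  (W=0, X=2, Z=1, Y=3, U=1) weight 3/176
  (W=0, X=2, Z=2, Y=2, U=0) weight 1/88
  (W=0, X=3, Z=1, Y=3, U=1) weight 3/704
  (W=0, X=3, Z=2, Y=2, U=0) weight 1/352
  … 8 more
Group by Z:
  weight(Z=1) = 3/32
  weight(Z=2) = 1/16
Total weight = 3/32 + 1/16 = 5/32
P(Z=1 | obs) = 3/32 / 5/32 = 3/5
P(Z=2 | obs) = 1/16 / 5/32 = 2/5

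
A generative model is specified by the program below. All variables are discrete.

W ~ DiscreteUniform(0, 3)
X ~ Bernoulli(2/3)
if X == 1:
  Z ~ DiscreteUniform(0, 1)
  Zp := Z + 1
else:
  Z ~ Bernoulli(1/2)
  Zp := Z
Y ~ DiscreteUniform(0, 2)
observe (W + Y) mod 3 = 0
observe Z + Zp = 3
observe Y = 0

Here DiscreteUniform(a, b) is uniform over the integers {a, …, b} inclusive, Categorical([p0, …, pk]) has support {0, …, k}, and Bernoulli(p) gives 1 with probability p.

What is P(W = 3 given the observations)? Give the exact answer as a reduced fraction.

P(W = 3 | obs) = 1/2

Enumerate traces; 2 have nonzero weight after conditioning:
  (W=0, X=1, Z=1, Y=0) weight 1/36
  (W=3, X=1, Z=1, Y=0) weight 1/36
Group by W:
  weight(W=0) = 1/36
  weight(W=3) = 1/36
Total weight = 1/36 + 1/36 = 1/18
P(W=0 | obs) = 1/36 / 1/18 = 1/2
P(W=3 | obs) = 1/36 / 1/18 = 1/2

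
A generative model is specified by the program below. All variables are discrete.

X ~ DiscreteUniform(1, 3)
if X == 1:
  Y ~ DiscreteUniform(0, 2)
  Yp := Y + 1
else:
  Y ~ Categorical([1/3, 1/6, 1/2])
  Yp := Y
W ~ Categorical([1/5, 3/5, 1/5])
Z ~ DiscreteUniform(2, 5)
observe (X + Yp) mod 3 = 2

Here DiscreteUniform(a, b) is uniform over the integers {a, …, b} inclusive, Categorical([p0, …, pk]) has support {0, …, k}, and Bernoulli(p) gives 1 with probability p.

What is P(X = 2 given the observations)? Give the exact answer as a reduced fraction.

Enumerate traces; 36 have nonzero weight after conditioning:
  (X=1, Y=0, W=0, Z=2) weight 1/180
  (X=1, Y=0, W=0, Z=3) weight 1/180
  (X=1, Y=0, W=0, Z=4) weight 1/180
  (X=1, Y=0, W=0, Z=5) weight 1/180
  (X=1, Y=0, W=1, Z=2) weight 1/60
  (X=1, Y=0, W=1, Z=3) weight 1/60
  (X=1, Y=0, W=1, Z=4) weight 1/60
  (X=1, Y=0, W=1, Z=5) weight 1/60
  (X=2, Y=0, W=0, Z=2) weight 1/180
  (X=3, Y=2, W=0, Z=2) weight 1/120
  … 26 more
Group by X:
  weight(X=1) = 1/9
  weight(X=2) = 1/9
  weight(X=3) = 1/6
Total weight = 1/9 + 1/9 + 1/6 = 7/18
P(X=1 | obs) = 1/9 / 7/18 = 2/7
P(X=2 | obs) = 1/9 / 7/18 = 2/7
P(X=3 | obs) = 1/6 / 7/18 = 3/7

P(X = 2 | obs) = 2/7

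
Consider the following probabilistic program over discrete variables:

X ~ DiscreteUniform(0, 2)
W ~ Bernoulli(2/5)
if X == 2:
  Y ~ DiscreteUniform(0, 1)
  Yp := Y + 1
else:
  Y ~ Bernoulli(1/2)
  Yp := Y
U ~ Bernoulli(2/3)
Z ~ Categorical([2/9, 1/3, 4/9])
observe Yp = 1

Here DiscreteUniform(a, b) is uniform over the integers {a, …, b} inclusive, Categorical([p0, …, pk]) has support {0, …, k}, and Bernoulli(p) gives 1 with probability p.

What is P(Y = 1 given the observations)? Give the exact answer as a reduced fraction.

P(Y = 1 | obs) = 2/3

Enumerate traces; 36 have nonzero weight after conditioning:
  (X=0, W=0, Y=1, U=0, Z=0) weight 1/135
  (X=0, W=0, Y=1, U=0, Z=1) weight 1/90
  (X=0, W=0, Y=1, U=0, Z=2) weight 2/135
  (X=0, W=0, Y=1, U=1, Z=0) weight 2/135
  (X=0, W=0, Y=1, U=1, Z=1) weight 1/45
  (X=0, W=0, Y=1, U=1, Z=2) weight 4/135
  (X=0, W=1, Y=1, U=0, Z=0) weight 2/405
  (X=0, W=1, Y=1, U=0, Z=1) weight 1/135
  (X=2, W=0, Y=0, U=0, Z=0) weight 1/135
  … 27 more
Group by Y:
  weight(Y=0) = 1/6
  weight(Y=1) = 1/3
Total weight = 1/6 + 1/3 = 1/2
P(Y=0 | obs) = 1/6 / 1/2 = 1/3
P(Y=1 | obs) = 1/3 / 1/2 = 2/3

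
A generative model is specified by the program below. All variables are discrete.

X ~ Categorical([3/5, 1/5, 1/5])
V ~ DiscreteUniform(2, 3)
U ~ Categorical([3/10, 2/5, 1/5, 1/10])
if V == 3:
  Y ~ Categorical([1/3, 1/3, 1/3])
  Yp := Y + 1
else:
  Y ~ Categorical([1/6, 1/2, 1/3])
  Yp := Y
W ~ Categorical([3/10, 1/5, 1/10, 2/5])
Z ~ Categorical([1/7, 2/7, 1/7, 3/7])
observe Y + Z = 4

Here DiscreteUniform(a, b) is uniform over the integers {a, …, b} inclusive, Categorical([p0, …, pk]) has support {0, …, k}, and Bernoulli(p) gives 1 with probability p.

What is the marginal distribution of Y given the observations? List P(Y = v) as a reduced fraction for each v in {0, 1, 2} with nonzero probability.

Enumerate traces; 192 have nonzero weight after conditioning:
  (X=0, V=2, U=0, Y=1, W=0, Z=3) weight 81/14000
  (X=0, V=2, U=0, Y=1, W=1, Z=3) weight 27/7000
  (X=0, V=2, U=0, Y=1, W=2, Z=3) weight 27/14000
  (X=0, V=2, U=0, Y=1, W=3, Z=3) weight 27/3500
  (X=0, V=2, U=0, Y=2, W=0, Z=2) weight 9/7000
  (X=0, V=2, U=0, Y=2, W=1, Z=2) weight 3/3500
  (X=0, V=2, U=0, Y=2, W=2, Z=2) weight 3/7000
  (X=0, V=2, U=0, Y=2, W=3, Z=2) weight 3/1750
  … 184 more
Group by Y:
  weight(Y=1) = 5/28
  weight(Y=2) = 1/21
Total weight = 5/28 + 1/21 = 19/84
P(Y=1 | obs) = 5/28 / 19/84 = 15/19
P(Y=2 | obs) = 1/21 / 19/84 = 4/19

P(Y=1) = 15/19, P(Y=2) = 4/19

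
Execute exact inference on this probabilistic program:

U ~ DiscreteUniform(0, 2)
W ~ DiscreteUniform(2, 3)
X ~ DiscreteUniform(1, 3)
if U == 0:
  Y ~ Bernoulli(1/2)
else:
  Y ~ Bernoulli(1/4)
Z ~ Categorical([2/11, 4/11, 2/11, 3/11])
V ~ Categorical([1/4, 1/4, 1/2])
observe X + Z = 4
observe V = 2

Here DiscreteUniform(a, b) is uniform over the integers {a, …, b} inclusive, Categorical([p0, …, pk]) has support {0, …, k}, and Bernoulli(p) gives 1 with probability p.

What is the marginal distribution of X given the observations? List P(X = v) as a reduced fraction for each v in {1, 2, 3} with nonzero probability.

P(X=1) = 1/3, P(X=2) = 2/9, P(X=3) = 4/9

Enumerate traces; 36 have nonzero weight after conditioning:
  (U=0, W=2, X=1, Y=0, Z=3, V=2) weight 1/264
  (U=0, W=2, X=1, Y=1, Z=3, V=2) weight 1/264
  (U=0, W=2, X=2, Y=0, Z=2, V=2) weight 1/396
  (U=0, W=2, X=2, Y=1, Z=2, V=2) weight 1/396
  (U=0, W=2, X=3, Y=0, Z=1, V=2) weight 1/198
  (U=0, W=2, X=3, Y=1, Z=1, V=2) weight 1/198
  (U=0, W=3, X=1, Y=0, Z=3, V=2) weight 1/264
  (U=0, W=3, X=1, Y=1, Z=3, V=2) weight 1/264
  … 28 more
Group by X:
  weight(X=1) = 1/22
  weight(X=2) = 1/33
  weight(X=3) = 2/33
Total weight = 1/22 + 1/33 + 2/33 = 3/22
P(X=1 | obs) = 1/22 / 3/22 = 1/3
P(X=2 | obs) = 1/33 / 3/22 = 2/9
P(X=3 | obs) = 2/33 / 3/22 = 4/9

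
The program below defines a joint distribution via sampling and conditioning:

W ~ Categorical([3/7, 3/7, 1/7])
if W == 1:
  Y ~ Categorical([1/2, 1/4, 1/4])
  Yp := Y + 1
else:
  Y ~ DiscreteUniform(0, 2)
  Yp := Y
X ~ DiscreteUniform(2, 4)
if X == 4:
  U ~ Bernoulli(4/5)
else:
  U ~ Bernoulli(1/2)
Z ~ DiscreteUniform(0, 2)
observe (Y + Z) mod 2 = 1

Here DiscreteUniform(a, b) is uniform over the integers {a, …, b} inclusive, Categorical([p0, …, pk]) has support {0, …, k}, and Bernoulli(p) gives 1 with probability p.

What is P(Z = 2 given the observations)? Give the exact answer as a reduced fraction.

P(Z = 2 | obs) = 25/109

Enumerate traces; 72 have nonzero weight after conditioning:
  (W=0, Y=0, X=2, U=0, Z=1) weight 1/126
  (W=0, Y=0, X=2, U=1, Z=1) weight 1/126
  (W=0, Y=0, X=3, U=0, Z=1) weight 1/126
  (W=0, Y=0, X=3, U=1, Z=1) weight 1/126
  (W=0, Y=0, X=4, U=0, Z=1) weight 1/315
  (W=0, Y=0, X=4, U=1, Z=1) weight 4/315
  (W=0, Y=1, X=2, U=0, Z=0) weight 1/126
  (W=0, Y=1, X=2, U=0, Z=2) weight 1/126
  … 64 more
Group by Z:
  weight(Z=0) = 25/252
  weight(Z=1) = 59/252
  weight(Z=2) = 25/252
Total weight = 25/252 + 59/252 + 25/252 = 109/252
P(Z=0 | obs) = 25/252 / 109/252 = 25/109
P(Z=1 | obs) = 59/252 / 109/252 = 59/109
P(Z=2 | obs) = 25/252 / 109/252 = 25/109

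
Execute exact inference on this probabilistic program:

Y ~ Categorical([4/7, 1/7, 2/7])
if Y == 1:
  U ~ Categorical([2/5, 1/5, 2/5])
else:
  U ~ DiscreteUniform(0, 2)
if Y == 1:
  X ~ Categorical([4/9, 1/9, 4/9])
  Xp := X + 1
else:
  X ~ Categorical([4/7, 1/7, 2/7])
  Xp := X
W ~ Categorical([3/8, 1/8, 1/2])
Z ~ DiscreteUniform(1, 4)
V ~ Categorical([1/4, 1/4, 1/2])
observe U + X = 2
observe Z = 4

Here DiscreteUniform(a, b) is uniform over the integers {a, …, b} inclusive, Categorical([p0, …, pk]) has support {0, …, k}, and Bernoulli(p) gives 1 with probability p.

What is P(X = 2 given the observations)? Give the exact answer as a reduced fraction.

P(X = 2 | obs) = 236/749

Enumerate traces; 81 have nonzero weight after conditioning:
  (Y=0, U=0, X=2, W=0, Z=4, V=0) weight 1/784
  (Y=0, U=0, X=2, W=0, Z=4, V=1) weight 1/784
  (Y=0, U=0, X=2, W=0, Z=4, V=2) weight 1/392
  (Y=0, U=0, X=2, W=1, Z=4, V=0) weight 1/2352
  (Y=0, U=0, X=2, W=1, Z=4, V=1) weight 1/2352
  (Y=0, U=0, X=2, W=1, Z=4, V=2) weight 1/1176
  (Y=0, U=0, X=2, W=2, Z=4, V=0) weight 1/588
  (Y=0, U=0, X=2, W=2, Z=4, V=1) weight 1/588
  (Y=0, U=1, X=1, W=0, Z=4, V=0) weight 1/1568
  (Y=0, U=2, X=0, W=0, Z=4, V=0) weight 1/392
  … 71 more
Group by X:
  weight(X=0) = 104/2205
  weight(X=1) = 97/8820
  weight(X=2) = 59/2205
Total weight = 104/2205 + 97/8820 + 59/2205 = 107/1260
P(X=0 | obs) = 104/2205 / 107/1260 = 416/749
P(X=1 | obs) = 97/8820 / 107/1260 = 97/749
P(X=2 | obs) = 59/2205 / 107/1260 = 236/749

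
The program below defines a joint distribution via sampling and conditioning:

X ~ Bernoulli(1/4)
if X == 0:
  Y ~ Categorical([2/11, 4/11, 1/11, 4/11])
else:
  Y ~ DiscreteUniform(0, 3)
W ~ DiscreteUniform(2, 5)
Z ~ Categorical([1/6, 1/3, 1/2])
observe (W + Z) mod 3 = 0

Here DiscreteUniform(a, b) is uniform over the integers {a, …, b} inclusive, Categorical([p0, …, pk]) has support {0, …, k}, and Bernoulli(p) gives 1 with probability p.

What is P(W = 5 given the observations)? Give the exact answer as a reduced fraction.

Enumerate traces; 32 have nonzero weight after conditioning:
  (X=0, Y=0, W=2, Z=1) weight 1/88
  (X=0, Y=0, W=3, Z=0) weight 1/176
  (X=0, Y=0, W=4, Z=2) weight 3/176
  (X=0, Y=0, W=5, Z=1) weight 1/88
  (X=0, Y=1, W=2, Z=1) weight 1/44
  (X=0, Y=1, W=3, Z=0) weight 1/88
  (X=0, Y=1, W=4, Z=2) weight 3/88
  (X=0, Y=1, W=5, Z=1) weight 1/44
  … 24 more
Group by W:
  weight(W=2) = 1/12
  weight(W=3) = 1/24
  weight(W=4) = 1/8
  weight(W=5) = 1/12
Total weight = 1/12 + 1/24 + 1/8 + 1/12 = 1/3
P(W=2 | obs) = 1/12 / 1/3 = 1/4
P(W=3 | obs) = 1/24 / 1/3 = 1/8
P(W=4 | obs) = 1/8 / 1/3 = 3/8
P(W=5 | obs) = 1/12 / 1/3 = 1/4

P(W = 5 | obs) = 1/4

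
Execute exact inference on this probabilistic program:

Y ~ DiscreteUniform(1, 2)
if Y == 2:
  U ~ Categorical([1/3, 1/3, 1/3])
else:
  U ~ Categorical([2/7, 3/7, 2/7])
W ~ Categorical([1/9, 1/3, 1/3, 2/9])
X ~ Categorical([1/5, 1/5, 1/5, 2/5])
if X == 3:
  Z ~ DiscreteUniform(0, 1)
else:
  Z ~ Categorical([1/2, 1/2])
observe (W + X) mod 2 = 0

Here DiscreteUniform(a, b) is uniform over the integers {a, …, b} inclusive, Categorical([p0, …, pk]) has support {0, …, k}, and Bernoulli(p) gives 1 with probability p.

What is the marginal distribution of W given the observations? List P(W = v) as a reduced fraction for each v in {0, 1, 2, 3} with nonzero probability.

P(W=0) = 2/23, P(W=1) = 9/23, P(W=2) = 6/23, P(W=3) = 6/23

Enumerate traces; 96 have nonzero weight after conditioning:
  (Y=1, U=0, W=0, X=0, Z=0) weight 1/630
  (Y=1, U=0, W=0, X=0, Z=1) weight 1/630
  (Y=1, U=0, W=0, X=2, Z=0) weight 1/630
  (Y=1, U=0, W=0, X=2, Z=1) weight 1/630
  (Y=1, U=0, W=1, X=1, Z=0) weight 1/210
  (Y=1, U=0, W=1, X=1, Z=1) weight 1/210
  (Y=1, U=0, W=1, X=3, Z=0) weight 1/105
  (Y=1, U=0, W=1, X=3, Z=1) weight 1/105
  (Y=1, U=0, W=2, X=0, Z=0) weight 1/210
  (Y=1, U=0, W=3, X=1, Z=0) weight 1/315
  … 86 more
Group by W:
  weight(W=0) = 2/45
  weight(W=1) = 1/5
  weight(W=2) = 2/15
  weight(W=3) = 2/15
Total weight = 2/45 + 1/5 + 2/15 + 2/15 = 23/45
P(W=0 | obs) = 2/45 / 23/45 = 2/23
P(W=1 | obs) = 1/5 / 23/45 = 9/23
P(W=2 | obs) = 2/15 / 23/45 = 6/23
P(W=3 | obs) = 2/15 / 23/45 = 6/23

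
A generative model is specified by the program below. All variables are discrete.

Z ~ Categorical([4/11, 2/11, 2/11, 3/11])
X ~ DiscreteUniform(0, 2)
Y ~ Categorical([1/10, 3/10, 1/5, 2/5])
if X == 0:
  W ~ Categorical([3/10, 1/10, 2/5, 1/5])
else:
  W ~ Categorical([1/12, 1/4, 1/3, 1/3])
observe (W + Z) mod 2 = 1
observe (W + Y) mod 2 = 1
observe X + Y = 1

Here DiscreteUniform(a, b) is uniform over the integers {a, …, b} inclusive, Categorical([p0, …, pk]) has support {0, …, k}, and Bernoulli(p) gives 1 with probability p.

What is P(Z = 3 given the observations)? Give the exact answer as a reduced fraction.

Enumerate traces; 8 have nonzero weight after conditioning:
  (Z=0, X=1, Y=0, W=1) weight 1/330
  (Z=0, X=1, Y=0, W=3) weight 2/495
  (Z=1, X=0, Y=1, W=0) weight 3/550
  (Z=1, X=0, Y=1, W=2) weight 2/275
  (Z=2, X=1, Y=0, W=1) weight 1/660
  (Z=2, X=1, Y=0, W=3) weight 1/495
  (Z=3, X=0, Y=1, W=0) weight 9/1100
  (Z=3, X=0, Y=1, W=2) weight 3/275
Group by Z:
  weight(Z=0) = 7/990
  weight(Z=1) = 7/550
  weight(Z=2) = 7/1980
  weight(Z=3) = 21/1100
Total weight = 7/990 + 7/550 + 7/1980 + 21/1100 = 7/165
P(Z=0 | obs) = 7/990 / 7/165 = 1/6
P(Z=1 | obs) = 7/550 / 7/165 = 3/10
P(Z=2 | obs) = 7/1980 / 7/165 = 1/12
P(Z=3 | obs) = 21/1100 / 7/165 = 9/20

P(Z = 3 | obs) = 9/20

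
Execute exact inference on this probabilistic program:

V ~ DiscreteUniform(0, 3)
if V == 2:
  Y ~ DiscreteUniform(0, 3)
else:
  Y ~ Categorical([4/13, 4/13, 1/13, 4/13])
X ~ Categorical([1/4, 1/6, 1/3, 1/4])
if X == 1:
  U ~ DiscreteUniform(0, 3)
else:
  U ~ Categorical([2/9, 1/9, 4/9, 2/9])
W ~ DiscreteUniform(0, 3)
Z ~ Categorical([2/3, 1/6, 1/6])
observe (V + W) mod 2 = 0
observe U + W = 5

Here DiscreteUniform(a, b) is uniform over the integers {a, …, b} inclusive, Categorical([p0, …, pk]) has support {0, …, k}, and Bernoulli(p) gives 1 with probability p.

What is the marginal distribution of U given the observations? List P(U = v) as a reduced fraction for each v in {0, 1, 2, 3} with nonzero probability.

P(U=2) = 89/138, P(U=3) = 49/138

Enumerate traces; 192 have nonzero weight after conditioning:
  (V=0, Y=0, X=0, U=3, W=2, Z=0) weight 1/1404
  (V=0, Y=0, X=0, U=3, W=2, Z=1) weight 1/5616
  (V=0, Y=0, X=0, U=3, W=2, Z=2) weight 1/5616
  (V=0, Y=0, X=1, U=3, W=2, Z=0) weight 1/1872
  (V=0, Y=0, X=1, U=3, W=2, Z=1) weight 1/7488
  (V=0, Y=0, X=1, U=3, W=2, Z=2) weight 1/7488
  (V=0, Y=0, X=2, U=3, W=2, Z=0) weight 1/1053
  (V=0, Y=0, X=2, U=3, W=2, Z=1) weight 1/4212
  (V=1, Y=0, X=0, U=2, W=3, Z=0) weight 1/702
  … 183 more
Group by U:
  weight(U=2) = 89/1728
  weight(U=3) = 49/1728
Total weight = 89/1728 + 49/1728 = 23/288
P(U=2 | obs) = 89/1728 / 23/288 = 89/138
P(U=3 | obs) = 49/1728 / 23/288 = 49/138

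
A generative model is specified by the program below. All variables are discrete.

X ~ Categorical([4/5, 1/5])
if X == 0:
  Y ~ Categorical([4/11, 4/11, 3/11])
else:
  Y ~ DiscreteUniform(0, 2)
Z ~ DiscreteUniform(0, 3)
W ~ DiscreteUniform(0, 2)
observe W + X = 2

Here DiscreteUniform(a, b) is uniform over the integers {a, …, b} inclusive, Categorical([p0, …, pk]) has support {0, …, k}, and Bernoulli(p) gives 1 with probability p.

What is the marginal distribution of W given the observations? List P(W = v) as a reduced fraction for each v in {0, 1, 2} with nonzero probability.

Enumerate traces; 24 have nonzero weight after conditioning:
  (X=0, Y=0, Z=0, W=2) weight 4/165
  (X=0, Y=0, Z=1, W=2) weight 4/165
  (X=0, Y=0, Z=2, W=2) weight 4/165
  (X=0, Y=0, Z=3, W=2) weight 4/165
  (X=0, Y=1, Z=0, W=2) weight 4/165
  (X=0, Y=1, Z=1, W=2) weight 4/165
  (X=0, Y=1, Z=2, W=2) weight 4/165
  (X=0, Y=1, Z=3, W=2) weight 4/165
  (X=1, Y=0, Z=0, W=1) weight 1/180
  … 15 more
Group by W:
  weight(W=1) = 1/15
  weight(W=2) = 4/15
Total weight = 1/15 + 4/15 = 1/3
P(W=1 | obs) = 1/15 / 1/3 = 1/5
P(W=2 | obs) = 4/15 / 1/3 = 4/5

P(W=1) = 1/5, P(W=2) = 4/5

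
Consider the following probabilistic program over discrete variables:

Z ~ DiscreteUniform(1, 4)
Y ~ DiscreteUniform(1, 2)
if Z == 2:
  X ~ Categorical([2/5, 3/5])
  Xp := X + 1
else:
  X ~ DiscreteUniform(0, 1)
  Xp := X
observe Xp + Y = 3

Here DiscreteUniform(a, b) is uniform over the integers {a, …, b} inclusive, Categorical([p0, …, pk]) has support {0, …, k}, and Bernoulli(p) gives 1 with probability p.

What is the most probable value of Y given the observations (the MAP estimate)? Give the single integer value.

Enumerate traces; 5 have nonzero weight after conditioning:
  (Z=1, Y=2, X=1) weight 1/16
  (Z=2, Y=1, X=1) weight 3/40
  (Z=2, Y=2, X=0) weight 1/20
  (Z=3, Y=2, X=1) weight 1/16
  (Z=4, Y=2, X=1) weight 1/16
Group by Y:
  weight(Y=1) = 3/40
  weight(Y=2) = 19/80
Total weight = 3/40 + 19/80 = 5/16
P(Y=1 | obs) = 3/40 / 5/16 = 6/25
P(Y=2 | obs) = 19/80 / 5/16 = 19/25
argmax = 2

argmax_v P(Y = v | obs) = 2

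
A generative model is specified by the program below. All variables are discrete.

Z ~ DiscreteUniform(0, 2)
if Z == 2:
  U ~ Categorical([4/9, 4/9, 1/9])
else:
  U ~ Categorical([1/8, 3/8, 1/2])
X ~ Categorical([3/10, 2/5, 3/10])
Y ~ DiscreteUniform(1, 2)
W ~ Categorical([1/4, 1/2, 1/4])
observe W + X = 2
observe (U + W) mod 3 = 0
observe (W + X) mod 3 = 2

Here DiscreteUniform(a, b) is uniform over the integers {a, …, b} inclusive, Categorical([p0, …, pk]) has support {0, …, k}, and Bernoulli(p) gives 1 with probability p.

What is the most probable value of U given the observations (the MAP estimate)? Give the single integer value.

Enumerate traces; 18 have nonzero weight after conditioning:
  (Z=0, U=0, X=2, Y=1, W=0) weight 1/640
  (Z=0, U=0, X=2, Y=2, W=0) weight 1/640
  (Z=0, U=1, X=0, Y=1, W=2) weight 3/640
  (Z=0, U=1, X=0, Y=2, W=2) weight 3/640
  (Z=0, U=2, X=1, Y=1, W=1) weight 1/60
  (Z=0, U=2, X=1, Y=2, W=1) weight 1/60
  (Z=1, U=0, X=2, Y=1, W=0) weight 1/640
  (Z=1, U=0, X=2, Y=2, W=0) weight 1/640
  … 10 more
Group by U:
  weight(U=0) = 5/288
  weight(U=1) = 43/1440
  weight(U=2) = 2/27
Total weight = 5/288 + 43/1440 + 2/27 = 131/1080
P(U=0 | obs) = 5/288 / 131/1080 = 75/524
P(U=1 | obs) = 43/1440 / 131/1080 = 129/524
P(U=2 | obs) = 2/27 / 131/1080 = 80/131
argmax = 2

argmax_v P(U = v | obs) = 2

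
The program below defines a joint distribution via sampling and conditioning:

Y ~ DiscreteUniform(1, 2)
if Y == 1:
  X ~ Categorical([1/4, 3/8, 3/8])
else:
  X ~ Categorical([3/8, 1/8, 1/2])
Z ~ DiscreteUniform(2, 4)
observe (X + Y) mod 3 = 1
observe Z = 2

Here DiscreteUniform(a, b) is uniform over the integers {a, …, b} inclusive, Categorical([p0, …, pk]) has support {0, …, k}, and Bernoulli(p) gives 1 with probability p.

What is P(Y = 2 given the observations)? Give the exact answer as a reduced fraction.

P(Y = 2 | obs) = 2/3

Enumerate traces; 2 have nonzero weight after conditioning:
  (Y=1, X=0, Z=2) weight 1/24
  (Y=2, X=2, Z=2) weight 1/12
Group by Y:
  weight(Y=1) = 1/24
  weight(Y=2) = 1/12
Total weight = 1/24 + 1/12 = 1/8
P(Y=1 | obs) = 1/24 / 1/8 = 1/3
P(Y=2 | obs) = 1/12 / 1/8 = 2/3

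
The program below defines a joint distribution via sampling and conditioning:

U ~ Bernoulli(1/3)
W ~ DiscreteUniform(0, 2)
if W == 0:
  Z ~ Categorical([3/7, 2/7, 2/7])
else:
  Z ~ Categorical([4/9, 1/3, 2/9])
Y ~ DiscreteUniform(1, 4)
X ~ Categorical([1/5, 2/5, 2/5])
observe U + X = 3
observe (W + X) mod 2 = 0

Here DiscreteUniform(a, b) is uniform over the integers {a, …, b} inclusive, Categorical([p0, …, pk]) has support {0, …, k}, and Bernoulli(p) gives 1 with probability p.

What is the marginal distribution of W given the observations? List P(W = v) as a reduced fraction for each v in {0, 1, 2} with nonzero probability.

P(W=0) = 1/2, P(W=2) = 1/2

Enumerate traces; 24 have nonzero weight after conditioning:
  (U=1, W=0, Z=0, Y=1, X=2) weight 1/210
  (U=1, W=0, Z=0, Y=2, X=2) weight 1/210
  (U=1, W=0, Z=0, Y=3, X=2) weight 1/210
  (U=1, W=0, Z=0, Y=4, X=2) weight 1/210
  (U=1, W=0, Z=1, Y=1, X=2) weight 1/315
  (U=1, W=0, Z=1, Y=2, X=2) weight 1/315
  (U=1, W=0, Z=1, Y=3, X=2) weight 1/315
  (U=1, W=0, Z=1, Y=4, X=2) weight 1/315
  (U=1, W=2, Z=0, Y=1, X=2) weight 2/405
  … 15 more
Group by W:
  weight(W=0) = 2/45
  weight(W=2) = 2/45
Total weight = 2/45 + 2/45 = 4/45
P(W=0 | obs) = 2/45 / 4/45 = 1/2
P(W=2 | obs) = 2/45 / 4/45 = 1/2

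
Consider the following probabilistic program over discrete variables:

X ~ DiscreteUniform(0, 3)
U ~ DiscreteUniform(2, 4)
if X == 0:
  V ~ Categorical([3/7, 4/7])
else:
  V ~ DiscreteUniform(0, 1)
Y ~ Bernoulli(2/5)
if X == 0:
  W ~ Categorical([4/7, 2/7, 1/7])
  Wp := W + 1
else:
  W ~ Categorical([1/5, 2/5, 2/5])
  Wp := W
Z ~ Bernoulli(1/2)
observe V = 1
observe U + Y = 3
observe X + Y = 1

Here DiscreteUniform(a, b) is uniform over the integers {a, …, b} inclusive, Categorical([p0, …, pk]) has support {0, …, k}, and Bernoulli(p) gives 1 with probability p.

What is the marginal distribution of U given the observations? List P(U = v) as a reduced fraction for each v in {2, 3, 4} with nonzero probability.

P(U=2) = 16/37, P(U=3) = 21/37

Enumerate traces; 12 have nonzero weight after conditioning:
  (X=0, U=2, V=1, Y=1, W=0, Z=0) weight 4/735
  (X=0, U=2, V=1, Y=1, W=0, Z=1) weight 4/735
  (X=0, U=2, V=1, Y=1, W=1, Z=0) weight 2/735
  (X=0, U=2, V=1, Y=1, W=1, Z=1) weight 2/735
  (X=0, U=2, V=1, Y=1, W=2, Z=0) weight 1/735
  (X=0, U=2, V=1, Y=1, W=2, Z=1) weight 1/735
  (X=1, U=3, V=1, Y=0, W=0, Z=0) weight 1/400
  (X=1, U=3, V=1, Y=0, W=0, Z=1) weight 1/400
  … 4 more
Group by U:
  weight(U=2) = 2/105
  weight(U=3) = 1/40
Total weight = 2/105 + 1/40 = 37/840
P(U=2 | obs) = 2/105 / 37/840 = 16/37
P(U=3 | obs) = 1/40 / 37/840 = 21/37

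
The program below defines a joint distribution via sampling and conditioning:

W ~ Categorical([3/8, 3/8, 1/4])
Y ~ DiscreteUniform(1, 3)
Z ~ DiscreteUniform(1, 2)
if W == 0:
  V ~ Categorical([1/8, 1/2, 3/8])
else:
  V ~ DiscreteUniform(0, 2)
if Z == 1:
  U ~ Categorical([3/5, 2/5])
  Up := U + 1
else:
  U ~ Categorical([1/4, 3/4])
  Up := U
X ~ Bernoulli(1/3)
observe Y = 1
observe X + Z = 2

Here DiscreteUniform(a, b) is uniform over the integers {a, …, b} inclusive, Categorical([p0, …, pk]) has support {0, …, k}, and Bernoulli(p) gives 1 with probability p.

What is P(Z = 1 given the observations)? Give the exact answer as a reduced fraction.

P(Z = 1 | obs) = 1/3

Enumerate traces; 36 have nonzero weight after conditioning:
  (W=0, Y=1, Z=1, V=0, U=0, X=1) weight 1/640
  (W=0, Y=1, Z=1, V=0, U=1, X=1) weight 1/960
  (W=0, Y=1, Z=1, V=1, U=0, X=1) weight 1/160
  (W=0, Y=1, Z=1, V=1, U=1, X=1) weight 1/240
  (W=0, Y=1, Z=1, V=2, U=0, X=1) weight 3/640
  (W=0, Y=1, Z=1, V=2, U=1, X=1) weight 1/320
  (W=0, Y=1, Z=2, V=0, U=0, X=0) weight 1/768
  (W=0, Y=1, Z=2, V=0, U=1, X=0) weight 1/256
  … 28 more
Group by Z:
  weight(Z=1) = 1/18
  weight(Z=2) = 1/9
Total weight = 1/18 + 1/9 = 1/6
P(Z=1 | obs) = 1/18 / 1/6 = 1/3
P(Z=2 | obs) = 1/9 / 1/6 = 2/3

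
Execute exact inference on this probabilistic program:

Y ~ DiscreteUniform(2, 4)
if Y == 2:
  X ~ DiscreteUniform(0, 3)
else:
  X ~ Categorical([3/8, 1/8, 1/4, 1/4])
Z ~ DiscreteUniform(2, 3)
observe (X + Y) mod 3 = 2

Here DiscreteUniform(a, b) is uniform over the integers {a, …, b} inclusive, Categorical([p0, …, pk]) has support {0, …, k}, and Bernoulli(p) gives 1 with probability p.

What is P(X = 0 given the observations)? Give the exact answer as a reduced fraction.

Enumerate traces; 8 have nonzero weight after conditioning:
  (Y=2, X=0, Z=2) weight 1/24
  (Y=2, X=0, Z=3) weight 1/24
  (Y=2, X=3, Z=2) weight 1/24
  (Y=2, X=3, Z=3) weight 1/24
  (Y=3, X=2, Z=2) weight 1/24
  (Y=3, X=2, Z=3) weight 1/24
  (Y=4, X=1, Z=2) weight 1/48
  (Y=4, X=1, Z=3) weight 1/48
Group by X:
  weight(X=0) = 1/12
  weight(X=1) = 1/24
  weight(X=2) = 1/12
  weight(X=3) = 1/12
Total weight = 1/12 + 1/24 + 1/12 + 1/12 = 7/24
P(X=0 | obs) = 1/12 / 7/24 = 2/7
P(X=1 | obs) = 1/24 / 7/24 = 1/7
P(X=2 | obs) = 1/12 / 7/24 = 2/7
P(X=3 | obs) = 1/12 / 7/24 = 2/7

P(X = 0 | obs) = 2/7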